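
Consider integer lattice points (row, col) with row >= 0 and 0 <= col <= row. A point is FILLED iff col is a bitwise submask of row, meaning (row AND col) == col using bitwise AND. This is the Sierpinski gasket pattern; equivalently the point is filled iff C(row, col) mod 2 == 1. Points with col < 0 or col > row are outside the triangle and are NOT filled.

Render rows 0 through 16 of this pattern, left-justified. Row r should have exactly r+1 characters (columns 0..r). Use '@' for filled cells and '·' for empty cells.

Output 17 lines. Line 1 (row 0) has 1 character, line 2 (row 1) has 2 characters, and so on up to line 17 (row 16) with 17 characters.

r0=0: @
r1=1: @@
r2=10: @·@
r3=11: @@@@
r4=100: @···@
r5=101: @@··@@
r6=110: @·@·@·@
r7=111: @@@@@@@@
r8=1000: @·······@
r9=1001: @@······@@
r10=1010: @·@·····@·@
r11=1011: @@@@····@@@@
r12=1100: @···@···@···@
r13=1101: @@··@@··@@··@@
r14=1110: @·@·@·@·@·@·@·@
r15=1111: @@@@@@@@@@@@@@@@
r16=10000: @···············@

Answer: @
@@
@·@
@@@@
@···@
@@··@@
@·@·@·@
@@@@@@@@
@·······@
@@······@@
@·@·····@·@
@@@@····@@@@
@···@···@···@
@@··@@··@@··@@
@·@·@·@·@·@·@·@
@@@@@@@@@@@@@@@@
@···············@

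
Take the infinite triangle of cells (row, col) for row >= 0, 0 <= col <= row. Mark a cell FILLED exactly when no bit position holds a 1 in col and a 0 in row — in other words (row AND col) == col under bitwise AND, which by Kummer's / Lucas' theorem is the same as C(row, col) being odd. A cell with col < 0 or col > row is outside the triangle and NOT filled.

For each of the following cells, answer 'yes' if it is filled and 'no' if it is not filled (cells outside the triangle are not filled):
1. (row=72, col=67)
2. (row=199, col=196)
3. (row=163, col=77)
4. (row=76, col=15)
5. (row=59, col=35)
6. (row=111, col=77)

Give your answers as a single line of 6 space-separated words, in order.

(72,67): row=0b1001000, col=0b1000011, row AND col = 0b1000000 = 64; 64 != 67 -> empty
(199,196): row=0b11000111, col=0b11000100, row AND col = 0b11000100 = 196; 196 == 196 -> filled
(163,77): row=0b10100011, col=0b1001101, row AND col = 0b1 = 1; 1 != 77 -> empty
(76,15): row=0b1001100, col=0b1111, row AND col = 0b1100 = 12; 12 != 15 -> empty
(59,35): row=0b111011, col=0b100011, row AND col = 0b100011 = 35; 35 == 35 -> filled
(111,77): row=0b1101111, col=0b1001101, row AND col = 0b1001101 = 77; 77 == 77 -> filled

Answer: no yes no no yes yes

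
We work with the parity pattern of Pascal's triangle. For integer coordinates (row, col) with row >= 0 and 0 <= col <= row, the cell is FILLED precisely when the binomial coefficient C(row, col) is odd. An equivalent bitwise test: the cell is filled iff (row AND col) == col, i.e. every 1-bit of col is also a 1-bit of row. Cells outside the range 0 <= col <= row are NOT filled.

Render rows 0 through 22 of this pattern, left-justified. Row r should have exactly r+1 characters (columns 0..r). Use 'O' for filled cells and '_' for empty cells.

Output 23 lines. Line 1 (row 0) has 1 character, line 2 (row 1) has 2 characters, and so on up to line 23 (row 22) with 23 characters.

r0=0: O
r1=1: OO
r2=10: O_O
r3=11: OOOO
r4=100: O___O
r5=101: OO__OO
r6=110: O_O_O_O
r7=111: OOOOOOOO
r8=1000: O_______O
r9=1001: OO______OO
r10=1010: O_O_____O_O
r11=1011: OOOO____OOOO
r12=1100: O___O___O___O
r13=1101: OO__OO__OO__OO
r14=1110: O_O_O_O_O_O_O_O
r15=1111: OOOOOOOOOOOOOOOO
r16=10000: O_______________O
r17=10001: OO______________OO
r18=10010: O_O_____________O_O
r19=10011: OOOO____________OOOO
r20=10100: O___O___________O___O
r21=10101: OO__OO__________OO__OO
r22=10110: O_O_O_O_________O_O_O_O

Answer: O
OO
O_O
OOOO
O___O
OO__OO
O_O_O_O
OOOOOOOO
O_______O
OO______OO
O_O_____O_O
OOOO____OOOO
O___O___O___O
OO__OO__OO__OO
O_O_O_O_O_O_O_O
OOOOOOOOOOOOOOOO
O_______________O
OO______________OO
O_O_____________O_O
OOOO____________OOOO
O___O___________O___O
OO__OO__________OO__OO
O_O_O_O_________O_O_O_O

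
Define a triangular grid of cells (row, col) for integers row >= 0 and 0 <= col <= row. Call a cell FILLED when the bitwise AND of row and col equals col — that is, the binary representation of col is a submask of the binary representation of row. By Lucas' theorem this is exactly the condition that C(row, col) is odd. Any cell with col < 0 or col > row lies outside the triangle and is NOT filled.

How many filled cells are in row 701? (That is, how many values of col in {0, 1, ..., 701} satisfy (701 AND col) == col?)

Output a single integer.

Answer: 128

Derivation:
701 in binary = 1010111101
popcount(701) = number of 1-bits in 1010111101 = 7
A col c satisfies (701 AND c) == c iff every set bit of c is also set in 701; each of the 7 set bits of 701 can independently be on or off in c.
count = 2^7 = 128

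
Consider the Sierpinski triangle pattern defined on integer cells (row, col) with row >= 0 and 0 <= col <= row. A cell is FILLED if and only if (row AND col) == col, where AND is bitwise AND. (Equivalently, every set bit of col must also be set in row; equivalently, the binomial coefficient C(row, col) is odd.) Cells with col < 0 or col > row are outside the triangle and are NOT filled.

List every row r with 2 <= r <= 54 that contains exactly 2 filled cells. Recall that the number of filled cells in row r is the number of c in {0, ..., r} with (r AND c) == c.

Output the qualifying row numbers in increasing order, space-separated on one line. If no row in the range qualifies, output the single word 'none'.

Row r has 2^popcount(r) filled cells, so we need popcount(r) = log2(2) = 1.
Scan r = 2..54 and keep those with exactly 1 one-bits:
r=2=10 popcount=1 -> KEEP
r=3=11 popcount=2 -> skip
r=4=100 popcount=1 -> KEEP
r=5=101 popcount=2 -> skip
r=6=110 popcount=2 -> skip
r=7=111 popcount=3 -> skip
r=8=1000 popcount=1 -> KEEP
r=9=1001 popcount=2 -> skip
r=10=1010 popcount=2 -> skip
r=11=1011 popcount=3 -> skip
r=12=1100 popcount=2 -> skip
r=13=1101 popcount=3 -> skip
r=14=1110 popcount=3 -> skip
r=15=1111 popcount=4 -> skip
r=16=10000 popcount=1 -> KEEP
r=17=10001 popcount=2 -> skip
r=18=10010 popcount=2 -> skip
r=19=10011 popcount=3 -> skip
r=20=10100 popcount=2 -> skip
r=21=10101 popcount=3 -> skip
r=22=10110 popcount=3 -> skip
r=23=10111 popcount=4 -> skip
r=24=11000 popcount=2 -> skip
r=25=11001 popcount=3 -> skip
r=26=11010 popcount=3 -> skip
r=27=11011 popcount=4 -> skip
r=28=11100 popcount=3 -> skip
r=29=11101 popcount=4 -> skip
r=30=11110 popcount=4 -> skip
r=31=11111 popcount=5 -> skip
r=32=100000 popcount=1 -> KEEP
r=33=100001 popcount=2 -> skip
r=34=100010 popcount=2 -> skip
r=35=100011 popcount=3 -> skip
r=36=100100 popcount=2 -> skip
r=37=100101 popcount=3 -> skip
r=38=100110 popcount=3 -> skip
r=39=100111 popcount=4 -> skip
r=40=101000 popcount=2 -> skip
r=41=101001 popcount=3 -> skip
r=42=101010 popcount=3 -> skip
r=43=101011 popcount=4 -> skip
r=44=101100 popcount=3 -> skip
r=45=101101 popcount=4 -> skip
r=46=101110 popcount=4 -> skip
r=47=101111 popcount=5 -> skip
r=48=110000 popcount=2 -> skip
r=49=110001 popcount=3 -> skip
r=50=110010 popcount=3 -> skip
r=51=110011 popcount=4 -> skip
r=52=110100 popcount=3 -> skip
r=53=110101 popcount=4 -> skip
r=54=110110 popcount=4 -> skip
Kept rows: 2 4 8 16 32

Answer: 2 4 8 16 32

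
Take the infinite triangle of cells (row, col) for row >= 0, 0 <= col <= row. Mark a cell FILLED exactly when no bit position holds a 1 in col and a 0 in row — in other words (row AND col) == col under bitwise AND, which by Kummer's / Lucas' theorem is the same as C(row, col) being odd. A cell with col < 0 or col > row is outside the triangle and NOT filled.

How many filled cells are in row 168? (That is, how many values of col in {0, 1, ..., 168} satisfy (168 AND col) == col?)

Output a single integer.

Answer: 8

Derivation:
168 in binary = 10101000
popcount(168) = number of 1-bits in 10101000 = 3
A col c satisfies (168 AND c) == c iff every set bit of c is also set in 168; each of the 3 set bits of 168 can independently be on or off in c.
count = 2^3 = 8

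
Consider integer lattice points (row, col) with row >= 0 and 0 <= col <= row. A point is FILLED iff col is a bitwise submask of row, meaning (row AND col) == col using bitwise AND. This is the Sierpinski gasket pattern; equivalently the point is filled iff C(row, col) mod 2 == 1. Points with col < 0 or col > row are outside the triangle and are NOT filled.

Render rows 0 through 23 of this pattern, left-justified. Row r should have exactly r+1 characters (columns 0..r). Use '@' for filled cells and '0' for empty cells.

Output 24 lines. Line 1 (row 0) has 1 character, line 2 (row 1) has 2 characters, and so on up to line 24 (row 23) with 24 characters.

r0=0: @
r1=1: @@
r2=10: @0@
r3=11: @@@@
r4=100: @000@
r5=101: @@00@@
r6=110: @0@0@0@
r7=111: @@@@@@@@
r8=1000: @0000000@
r9=1001: @@000000@@
r10=1010: @0@00000@0@
r11=1011: @@@@0000@@@@
r12=1100: @000@000@000@
r13=1101: @@00@@00@@00@@
r14=1110: @0@0@0@0@0@0@0@
r15=1111: @@@@@@@@@@@@@@@@
r16=10000: @000000000000000@
r17=10001: @@00000000000000@@
r18=10010: @0@0000000000000@0@
r19=10011: @@@@000000000000@@@@
r20=10100: @000@00000000000@000@
r21=10101: @@00@@0000000000@@00@@
r22=10110: @0@0@0@000000000@0@0@0@
r23=10111: @@@@@@@@00000000@@@@@@@@

Answer: @
@@
@0@
@@@@
@000@
@@00@@
@0@0@0@
@@@@@@@@
@0000000@
@@000000@@
@0@00000@0@
@@@@0000@@@@
@000@000@000@
@@00@@00@@00@@
@0@0@0@0@0@0@0@
@@@@@@@@@@@@@@@@
@000000000000000@
@@00000000000000@@
@0@0000000000000@0@
@@@@000000000000@@@@
@000@00000000000@000@
@@00@@0000000000@@00@@
@0@0@0@000000000@0@0@0@
@@@@@@@@00000000@@@@@@@@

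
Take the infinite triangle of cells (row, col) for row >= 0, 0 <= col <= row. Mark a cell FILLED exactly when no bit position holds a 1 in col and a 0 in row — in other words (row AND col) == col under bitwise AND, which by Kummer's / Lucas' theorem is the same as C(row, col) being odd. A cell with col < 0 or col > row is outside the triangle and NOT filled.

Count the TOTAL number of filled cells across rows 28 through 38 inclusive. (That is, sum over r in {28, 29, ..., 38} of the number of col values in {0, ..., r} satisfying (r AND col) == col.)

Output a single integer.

r28=11100 pc3: +8 =8
r29=11101 pc4: +16 =24
r30=11110 pc4: +16 =40
r31=11111 pc5: +32 =72
r32=100000 pc1: +2 =74
r33=100001 pc2: +4 =78
r34=100010 pc2: +4 =82
r35=100011 pc3: +8 =90
r36=100100 pc2: +4 =94
r37=100101 pc3: +8 =102
r38=100110 pc3: +8 =110

Answer: 110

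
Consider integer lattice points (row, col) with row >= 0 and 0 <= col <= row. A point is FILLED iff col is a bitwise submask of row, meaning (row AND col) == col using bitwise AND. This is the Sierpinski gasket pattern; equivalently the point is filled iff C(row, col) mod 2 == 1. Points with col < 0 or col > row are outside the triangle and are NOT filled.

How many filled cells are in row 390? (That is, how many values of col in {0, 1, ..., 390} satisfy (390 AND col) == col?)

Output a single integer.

390 in binary = 110000110
popcount(390) = number of 1-bits in 110000110 = 4
A col c satisfies (390 AND c) == c iff every set bit of c is also set in 390; each of the 4 set bits of 390 can independently be on or off in c.
count = 2^4 = 16

Answer: 16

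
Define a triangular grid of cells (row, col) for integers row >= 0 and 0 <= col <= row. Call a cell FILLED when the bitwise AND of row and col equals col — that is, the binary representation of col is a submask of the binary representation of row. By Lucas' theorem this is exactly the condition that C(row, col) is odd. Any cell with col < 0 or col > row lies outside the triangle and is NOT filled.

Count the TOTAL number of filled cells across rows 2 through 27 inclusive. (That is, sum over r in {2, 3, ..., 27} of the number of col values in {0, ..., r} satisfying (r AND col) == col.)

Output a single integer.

Answer: 168

Derivation:
r2=10 pc1: +2 =2
r3=11 pc2: +4 =6
r4=100 pc1: +2 =8
r5=101 pc2: +4 =12
r6=110 pc2: +4 =16
r7=111 pc3: +8 =24
r8=1000 pc1: +2 =26
r9=1001 pc2: +4 =30
r10=1010 pc2: +4 =34
r11=1011 pc3: +8 =42
r12=1100 pc2: +4 =46
r13=1101 pc3: +8 =54
r14=1110 pc3: +8 =62
r15=1111 pc4: +16 =78
r16=10000 pc1: +2 =80
r17=10001 pc2: +4 =84
r18=10010 pc2: +4 =88
r19=10011 pc3: +8 =96
r20=10100 pc2: +4 =100
r21=10101 pc3: +8 =108
r22=10110 pc3: +8 =116
r23=10111 pc4: +16 =132
r24=11000 pc2: +4 =136
r25=11001 pc3: +8 =144
r26=11010 pc3: +8 =152
r27=11011 pc4: +16 =168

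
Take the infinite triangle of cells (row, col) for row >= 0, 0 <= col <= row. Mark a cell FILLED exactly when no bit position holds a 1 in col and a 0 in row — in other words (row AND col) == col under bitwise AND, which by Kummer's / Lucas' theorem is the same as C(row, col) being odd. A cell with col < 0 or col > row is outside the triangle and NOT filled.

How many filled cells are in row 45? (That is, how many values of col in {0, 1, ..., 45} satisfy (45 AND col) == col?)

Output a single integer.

Answer: 16

Derivation:
45 in binary = 101101
popcount(45) = number of 1-bits in 101101 = 4
A col c satisfies (45 AND c) == c iff every set bit of c is also set in 45; each of the 4 set bits of 45 can independently be on or off in c.
count = 2^4 = 16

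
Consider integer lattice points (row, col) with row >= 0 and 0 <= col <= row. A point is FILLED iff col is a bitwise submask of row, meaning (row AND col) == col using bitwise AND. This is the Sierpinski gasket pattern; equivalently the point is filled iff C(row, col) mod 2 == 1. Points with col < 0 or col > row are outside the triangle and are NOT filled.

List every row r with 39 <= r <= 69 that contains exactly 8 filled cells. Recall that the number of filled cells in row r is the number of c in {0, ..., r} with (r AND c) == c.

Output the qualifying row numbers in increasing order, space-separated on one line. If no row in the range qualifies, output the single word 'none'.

Row r has 2^popcount(r) filled cells, so we need popcount(r) = log2(8) = 3.
Scan r = 39..69 and keep those with exactly 3 one-bits:
r=39=100111 popcount=4 -> skip
r=40=101000 popcount=2 -> skip
r=41=101001 popcount=3 -> KEEP
r=42=101010 popcount=3 -> KEEP
r=43=101011 popcount=4 -> skip
r=44=101100 popcount=3 -> KEEP
r=45=101101 popcount=4 -> skip
r=46=101110 popcount=4 -> skip
r=47=101111 popcount=5 -> skip
r=48=110000 popcount=2 -> skip
r=49=110001 popcount=3 -> KEEP
r=50=110010 popcount=3 -> KEEP
r=51=110011 popcount=4 -> skip
r=52=110100 popcount=3 -> KEEP
r=53=110101 popcount=4 -> skip
r=54=110110 popcount=4 -> skip
r=55=110111 popcount=5 -> skip
r=56=111000 popcount=3 -> KEEP
r=57=111001 popcount=4 -> skip
r=58=111010 popcount=4 -> skip
r=59=111011 popcount=5 -> skip
r=60=111100 popcount=4 -> skip
r=61=111101 popcount=5 -> skip
r=62=111110 popcount=5 -> skip
r=63=111111 popcount=6 -> skip
r=64=1000000 popcount=1 -> skip
r=65=1000001 popcount=2 -> skip
r=66=1000010 popcount=2 -> skip
r=67=1000011 popcount=3 -> KEEP
r=68=1000100 popcount=2 -> skip
r=69=1000101 popcount=3 -> KEEP
Kept rows: 41 42 44 49 50 52 56 67 69

Answer: 41 42 44 49 50 52 56 67 69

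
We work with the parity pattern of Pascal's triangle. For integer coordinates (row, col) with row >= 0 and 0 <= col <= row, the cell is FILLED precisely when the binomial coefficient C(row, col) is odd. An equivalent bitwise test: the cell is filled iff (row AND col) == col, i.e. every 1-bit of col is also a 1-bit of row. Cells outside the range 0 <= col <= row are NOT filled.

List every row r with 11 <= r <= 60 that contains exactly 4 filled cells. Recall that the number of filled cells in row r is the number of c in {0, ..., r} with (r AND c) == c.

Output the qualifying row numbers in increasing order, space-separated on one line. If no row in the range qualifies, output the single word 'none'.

Row r has 2^popcount(r) filled cells, so we need popcount(r) = log2(4) = 2.
Scan r = 11..60 and keep those with exactly 2 one-bits:
r=11=1011 popcount=3 -> skip
r=12=1100 popcount=2 -> KEEP
r=13=1101 popcount=3 -> skip
r=14=1110 popcount=3 -> skip
r=15=1111 popcount=4 -> skip
r=16=10000 popcount=1 -> skip
r=17=10001 popcount=2 -> KEEP
r=18=10010 popcount=2 -> KEEP
r=19=10011 popcount=3 -> skip
r=20=10100 popcount=2 -> KEEP
r=21=10101 popcount=3 -> skip
r=22=10110 popcount=3 -> skip
r=23=10111 popcount=4 -> skip
r=24=11000 popcount=2 -> KEEP
r=25=11001 popcount=3 -> skip
r=26=11010 popcount=3 -> skip
r=27=11011 popcount=4 -> skip
r=28=11100 popcount=3 -> skip
r=29=11101 popcount=4 -> skip
r=30=11110 popcount=4 -> skip
r=31=11111 popcount=5 -> skip
r=32=100000 popcount=1 -> skip
r=33=100001 popcount=2 -> KEEP
r=34=100010 popcount=2 -> KEEP
r=35=100011 popcount=3 -> skip
r=36=100100 popcount=2 -> KEEP
r=37=100101 popcount=3 -> skip
r=38=100110 popcount=3 -> skip
r=39=100111 popcount=4 -> skip
r=40=101000 popcount=2 -> KEEP
r=41=101001 popcount=3 -> skip
r=42=101010 popcount=3 -> skip
r=43=101011 popcount=4 -> skip
r=44=101100 popcount=3 -> skip
r=45=101101 popcount=4 -> skip
r=46=101110 popcount=4 -> skip
r=47=101111 popcount=5 -> skip
r=48=110000 popcount=2 -> KEEP
r=49=110001 popcount=3 -> skip
r=50=110010 popcount=3 -> skip
r=51=110011 popcount=4 -> skip
r=52=110100 popcount=3 -> skip
r=53=110101 popcount=4 -> skip
r=54=110110 popcount=4 -> skip
r=55=110111 popcount=5 -> skip
r=56=111000 popcount=3 -> skip
r=57=111001 popcount=4 -> skip
r=58=111010 popcount=4 -> skip
r=59=111011 popcount=5 -> skip
r=60=111100 popcount=4 -> skip
Kept rows: 12 17 18 20 24 33 34 36 40 48

Answer: 12 17 18 20 24 33 34 36 40 48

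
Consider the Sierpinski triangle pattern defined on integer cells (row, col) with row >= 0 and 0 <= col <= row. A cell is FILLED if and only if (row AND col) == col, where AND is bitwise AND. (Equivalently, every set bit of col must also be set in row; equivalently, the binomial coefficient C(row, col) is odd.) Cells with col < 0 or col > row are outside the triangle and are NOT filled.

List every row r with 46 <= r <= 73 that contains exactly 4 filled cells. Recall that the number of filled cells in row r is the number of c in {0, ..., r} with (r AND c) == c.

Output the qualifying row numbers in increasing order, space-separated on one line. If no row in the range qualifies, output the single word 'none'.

Row r has 2^popcount(r) filled cells, so we need popcount(r) = log2(4) = 2.
Scan r = 46..73 and keep those with exactly 2 one-bits:
r=46=101110 popcount=4 -> skip
r=47=101111 popcount=5 -> skip
r=48=110000 popcount=2 -> KEEP
r=49=110001 popcount=3 -> skip
r=50=110010 popcount=3 -> skip
r=51=110011 popcount=4 -> skip
r=52=110100 popcount=3 -> skip
r=53=110101 popcount=4 -> skip
r=54=110110 popcount=4 -> skip
r=55=110111 popcount=5 -> skip
r=56=111000 popcount=3 -> skip
r=57=111001 popcount=4 -> skip
r=58=111010 popcount=4 -> skip
r=59=111011 popcount=5 -> skip
r=60=111100 popcount=4 -> skip
r=61=111101 popcount=5 -> skip
r=62=111110 popcount=5 -> skip
r=63=111111 popcount=6 -> skip
r=64=1000000 popcount=1 -> skip
r=65=1000001 popcount=2 -> KEEP
r=66=1000010 popcount=2 -> KEEP
r=67=1000011 popcount=3 -> skip
r=68=1000100 popcount=2 -> KEEP
r=69=1000101 popcount=3 -> skip
r=70=1000110 popcount=3 -> skip
r=71=1000111 popcount=4 -> skip
r=72=1001000 popcount=2 -> KEEP
r=73=1001001 popcount=3 -> skip
Kept rows: 48 65 66 68 72

Answer: 48 65 66 68 72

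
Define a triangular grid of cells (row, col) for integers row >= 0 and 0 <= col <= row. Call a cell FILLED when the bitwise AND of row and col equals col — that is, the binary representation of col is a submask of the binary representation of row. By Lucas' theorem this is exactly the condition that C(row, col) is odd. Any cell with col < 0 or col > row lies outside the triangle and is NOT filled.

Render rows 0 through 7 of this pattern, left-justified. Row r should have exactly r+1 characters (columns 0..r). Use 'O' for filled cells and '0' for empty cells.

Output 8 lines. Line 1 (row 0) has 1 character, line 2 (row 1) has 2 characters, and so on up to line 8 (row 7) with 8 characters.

r0=0: O
r1=1: OO
r2=10: O0O
r3=11: OOOO
r4=100: O000O
r5=101: OO00OO
r6=110: O0O0O0O
r7=111: OOOOOOOO

Answer: O
OO
O0O
OOOO
O000O
OO00OO
O0O0O0O
OOOOOOOO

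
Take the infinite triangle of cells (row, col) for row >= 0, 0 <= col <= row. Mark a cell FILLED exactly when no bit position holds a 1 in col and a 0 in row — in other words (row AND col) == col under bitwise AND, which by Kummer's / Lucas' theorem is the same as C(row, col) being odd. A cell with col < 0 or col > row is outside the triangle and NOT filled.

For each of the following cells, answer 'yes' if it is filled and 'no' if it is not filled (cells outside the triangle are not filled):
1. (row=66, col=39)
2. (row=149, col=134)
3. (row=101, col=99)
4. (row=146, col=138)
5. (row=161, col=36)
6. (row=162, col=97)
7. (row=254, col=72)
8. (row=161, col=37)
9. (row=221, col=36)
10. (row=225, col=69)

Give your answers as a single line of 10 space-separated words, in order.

Answer: no no no no no no yes no no no

Derivation:
(66,39): row=0b1000010, col=0b100111, row AND col = 0b10 = 2; 2 != 39 -> empty
(149,134): row=0b10010101, col=0b10000110, row AND col = 0b10000100 = 132; 132 != 134 -> empty
(101,99): row=0b1100101, col=0b1100011, row AND col = 0b1100001 = 97; 97 != 99 -> empty
(146,138): row=0b10010010, col=0b10001010, row AND col = 0b10000010 = 130; 130 != 138 -> empty
(161,36): row=0b10100001, col=0b100100, row AND col = 0b100000 = 32; 32 != 36 -> empty
(162,97): row=0b10100010, col=0b1100001, row AND col = 0b100000 = 32; 32 != 97 -> empty
(254,72): row=0b11111110, col=0b1001000, row AND col = 0b1001000 = 72; 72 == 72 -> filled
(161,37): row=0b10100001, col=0b100101, row AND col = 0b100001 = 33; 33 != 37 -> empty
(221,36): row=0b11011101, col=0b100100, row AND col = 0b100 = 4; 4 != 36 -> empty
(225,69): row=0b11100001, col=0b1000101, row AND col = 0b1000001 = 65; 65 != 69 -> empty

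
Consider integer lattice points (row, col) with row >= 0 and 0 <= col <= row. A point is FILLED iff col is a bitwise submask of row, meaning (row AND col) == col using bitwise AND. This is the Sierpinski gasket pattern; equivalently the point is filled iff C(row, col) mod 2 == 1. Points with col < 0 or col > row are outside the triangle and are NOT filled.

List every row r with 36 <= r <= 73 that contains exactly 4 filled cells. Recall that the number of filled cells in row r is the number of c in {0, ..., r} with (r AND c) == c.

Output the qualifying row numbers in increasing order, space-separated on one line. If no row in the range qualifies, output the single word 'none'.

Row r has 2^popcount(r) filled cells, so we need popcount(r) = log2(4) = 2.
Scan r = 36..73 and keep those with exactly 2 one-bits:
r=36=100100 popcount=2 -> KEEP
r=37=100101 popcount=3 -> skip
r=38=100110 popcount=3 -> skip
r=39=100111 popcount=4 -> skip
r=40=101000 popcount=2 -> KEEP
r=41=101001 popcount=3 -> skip
r=42=101010 popcount=3 -> skip
r=43=101011 popcount=4 -> skip
r=44=101100 popcount=3 -> skip
r=45=101101 popcount=4 -> skip
r=46=101110 popcount=4 -> skip
r=47=101111 popcount=5 -> skip
r=48=110000 popcount=2 -> KEEP
r=49=110001 popcount=3 -> skip
r=50=110010 popcount=3 -> skip
r=51=110011 popcount=4 -> skip
r=52=110100 popcount=3 -> skip
r=53=110101 popcount=4 -> skip
r=54=110110 popcount=4 -> skip
r=55=110111 popcount=5 -> skip
r=56=111000 popcount=3 -> skip
r=57=111001 popcount=4 -> skip
r=58=111010 popcount=4 -> skip
r=59=111011 popcount=5 -> skip
r=60=111100 popcount=4 -> skip
r=61=111101 popcount=5 -> skip
r=62=111110 popcount=5 -> skip
r=63=111111 popcount=6 -> skip
r=64=1000000 popcount=1 -> skip
r=65=1000001 popcount=2 -> KEEP
r=66=1000010 popcount=2 -> KEEP
r=67=1000011 popcount=3 -> skip
r=68=1000100 popcount=2 -> KEEP
r=69=1000101 popcount=3 -> skip
r=70=1000110 popcount=3 -> skip
r=71=1000111 popcount=4 -> skip
r=72=1001000 popcount=2 -> KEEP
r=73=1001001 popcount=3 -> skip
Kept rows: 36 40 48 65 66 68 72

Answer: 36 40 48 65 66 68 72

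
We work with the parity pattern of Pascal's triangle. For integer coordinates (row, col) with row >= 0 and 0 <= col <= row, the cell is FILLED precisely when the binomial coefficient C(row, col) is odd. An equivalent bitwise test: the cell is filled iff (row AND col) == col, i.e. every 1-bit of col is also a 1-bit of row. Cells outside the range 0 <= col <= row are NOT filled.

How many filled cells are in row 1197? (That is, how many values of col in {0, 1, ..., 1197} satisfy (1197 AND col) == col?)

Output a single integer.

Answer: 64

Derivation:
1197 in binary = 10010101101
popcount(1197) = number of 1-bits in 10010101101 = 6
A col c satisfies (1197 AND c) == c iff every set bit of c is also set in 1197; each of the 6 set bits of 1197 can independently be on or off in c.
count = 2^6 = 64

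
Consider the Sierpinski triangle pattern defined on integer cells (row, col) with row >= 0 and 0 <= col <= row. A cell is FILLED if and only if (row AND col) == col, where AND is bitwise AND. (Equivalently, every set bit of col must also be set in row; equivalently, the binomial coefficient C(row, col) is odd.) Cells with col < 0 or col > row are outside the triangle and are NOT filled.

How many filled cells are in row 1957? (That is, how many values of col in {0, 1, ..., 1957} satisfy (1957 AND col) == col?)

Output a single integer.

1957 in binary = 11110100101
popcount(1957) = number of 1-bits in 11110100101 = 7
A col c satisfies (1957 AND c) == c iff every set bit of c is also set in 1957; each of the 7 set bits of 1957 can independently be on or off in c.
count = 2^7 = 128

Answer: 128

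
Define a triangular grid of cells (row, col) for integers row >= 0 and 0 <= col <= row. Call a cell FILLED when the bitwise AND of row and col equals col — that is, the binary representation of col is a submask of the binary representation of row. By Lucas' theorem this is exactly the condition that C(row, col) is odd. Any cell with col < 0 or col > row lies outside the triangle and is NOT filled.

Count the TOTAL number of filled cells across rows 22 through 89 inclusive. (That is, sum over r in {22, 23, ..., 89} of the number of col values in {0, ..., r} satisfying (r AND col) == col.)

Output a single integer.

r22=10110 pc3: +8 =8
r23=10111 pc4: +16 =24
r24=11000 pc2: +4 =28
r25=11001 pc3: +8 =36
r26=11010 pc3: +8 =44
r27=11011 pc4: +16 =60
r28=11100 pc3: +8 =68
r29=11101 pc4: +16 =84
r30=11110 pc4: +16 =100
r31=11111 pc5: +32 =132
r32=100000 pc1: +2 =134
r33=100001 pc2: +4 =138
r34=100010 pc2: +4 =142
r35=100011 pc3: +8 =150
r36=100100 pc2: +4 =154
r37=100101 pc3: +8 =162
r38=100110 pc3: +8 =170
r39=100111 pc4: +16 =186
r40=101000 pc2: +4 =190
r41=101001 pc3: +8 =198
r42=101010 pc3: +8 =206
r43=101011 pc4: +16 =222
r44=101100 pc3: +8 =230
r45=101101 pc4: +16 =246
r46=101110 pc4: +16 =262
r47=101111 pc5: +32 =294
r48=110000 pc2: +4 =298
r49=110001 pc3: +8 =306
r50=110010 pc3: +8 =314
r51=110011 pc4: +16 =330
r52=110100 pc3: +8 =338
r53=110101 pc4: +16 =354
r54=110110 pc4: +16 =370
r55=110111 pc5: +32 =402
r56=111000 pc3: +8 =410
r57=111001 pc4: +16 =426
r58=111010 pc4: +16 =442
r59=111011 pc5: +32 =474
r60=111100 pc4: +16 =490
r61=111101 pc5: +32 =522
r62=111110 pc5: +32 =554
r63=111111 pc6: +64 =618
r64=1000000 pc1: +2 =620
r65=1000001 pc2: +4 =624
r66=1000010 pc2: +4 =628
r67=1000011 pc3: +8 =636
r68=1000100 pc2: +4 =640
r69=1000101 pc3: +8 =648
r70=1000110 pc3: +8 =656
r71=1000111 pc4: +16 =672
r72=1001000 pc2: +4 =676
r73=1001001 pc3: +8 =684
r74=1001010 pc3: +8 =692
r75=1001011 pc4: +16 =708
r76=1001100 pc3: +8 =716
r77=1001101 pc4: +16 =732
r78=1001110 pc4: +16 =748
r79=1001111 pc5: +32 =780
r80=1010000 pc2: +4 =784
r81=1010001 pc3: +8 =792
r82=1010010 pc3: +8 =800
r83=1010011 pc4: +16 =816
r84=1010100 pc3: +8 =824
r85=1010101 pc4: +16 =840
r86=1010110 pc4: +16 =856
r87=1010111 pc5: +32 =888
r88=1011000 pc3: +8 =896
r89=1011001 pc4: +16 =912

Answer: 912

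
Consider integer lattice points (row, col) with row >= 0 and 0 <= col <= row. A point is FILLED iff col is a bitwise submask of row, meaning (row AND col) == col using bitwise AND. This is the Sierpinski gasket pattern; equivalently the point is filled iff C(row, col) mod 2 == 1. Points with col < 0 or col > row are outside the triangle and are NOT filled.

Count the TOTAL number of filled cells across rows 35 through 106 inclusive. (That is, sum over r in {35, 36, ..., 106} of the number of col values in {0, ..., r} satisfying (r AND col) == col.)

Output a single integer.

r35=100011 pc3: +8 =8
r36=100100 pc2: +4 =12
r37=100101 pc3: +8 =20
r38=100110 pc3: +8 =28
r39=100111 pc4: +16 =44
r40=101000 pc2: +4 =48
r41=101001 pc3: +8 =56
r42=101010 pc3: +8 =64
r43=101011 pc4: +16 =80
r44=101100 pc3: +8 =88
r45=101101 pc4: +16 =104
r46=101110 pc4: +16 =120
r47=101111 pc5: +32 =152
r48=110000 pc2: +4 =156
r49=110001 pc3: +8 =164
r50=110010 pc3: +8 =172
r51=110011 pc4: +16 =188
r52=110100 pc3: +8 =196
r53=110101 pc4: +16 =212
r54=110110 pc4: +16 =228
r55=110111 pc5: +32 =260
r56=111000 pc3: +8 =268
r57=111001 pc4: +16 =284
r58=111010 pc4: +16 =300
r59=111011 pc5: +32 =332
r60=111100 pc4: +16 =348
r61=111101 pc5: +32 =380
r62=111110 pc5: +32 =412
r63=111111 pc6: +64 =476
r64=1000000 pc1: +2 =478
r65=1000001 pc2: +4 =482
r66=1000010 pc2: +4 =486
r67=1000011 pc3: +8 =494
r68=1000100 pc2: +4 =498
r69=1000101 pc3: +8 =506
r70=1000110 pc3: +8 =514
r71=1000111 pc4: +16 =530
r72=1001000 pc2: +4 =534
r73=1001001 pc3: +8 =542
r74=1001010 pc3: +8 =550
r75=1001011 pc4: +16 =566
r76=1001100 pc3: +8 =574
r77=1001101 pc4: +16 =590
r78=1001110 pc4: +16 =606
r79=1001111 pc5: +32 =638
r80=1010000 pc2: +4 =642
r81=1010001 pc3: +8 =650
r82=1010010 pc3: +8 =658
r83=1010011 pc4: +16 =674
r84=1010100 pc3: +8 =682
r85=1010101 pc4: +16 =698
r86=1010110 pc4: +16 =714
r87=1010111 pc5: +32 =746
r88=1011000 pc3: +8 =754
r89=1011001 pc4: +16 =770
r90=1011010 pc4: +16 =786
r91=1011011 pc5: +32 =818
r92=1011100 pc4: +16 =834
r93=1011101 pc5: +32 =866
r94=1011110 pc5: +32 =898
r95=1011111 pc6: +64 =962
r96=1100000 pc2: +4 =966
r97=1100001 pc3: +8 =974
r98=1100010 pc3: +8 =982
r99=1100011 pc4: +16 =998
r100=1100100 pc3: +8 =1006
r101=1100101 pc4: +16 =1022
r102=1100110 pc4: +16 =1038
r103=1100111 pc5: +32 =1070
r104=1101000 pc3: +8 =1078
r105=1101001 pc4: +16 =1094
r106=1101010 pc4: +16 =1110

Answer: 1110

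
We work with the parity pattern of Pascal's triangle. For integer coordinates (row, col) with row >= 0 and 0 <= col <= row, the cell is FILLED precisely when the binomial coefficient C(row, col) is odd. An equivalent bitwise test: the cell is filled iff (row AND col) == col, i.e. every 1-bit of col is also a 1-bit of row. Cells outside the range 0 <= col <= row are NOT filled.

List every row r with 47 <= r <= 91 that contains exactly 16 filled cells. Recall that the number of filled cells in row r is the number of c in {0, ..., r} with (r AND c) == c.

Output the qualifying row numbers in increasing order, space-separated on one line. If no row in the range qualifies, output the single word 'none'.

Answer: 51 53 54 57 58 60 71 75 77 78 83 85 86 89 90

Derivation:
Row r has 2^popcount(r) filled cells, so we need popcount(r) = log2(16) = 4.
Scan r = 47..91 and keep those with exactly 4 one-bits:
r=47=101111 popcount=5 -> skip
r=48=110000 popcount=2 -> skip
r=49=110001 popcount=3 -> skip
r=50=110010 popcount=3 -> skip
r=51=110011 popcount=4 -> KEEP
r=52=110100 popcount=3 -> skip
r=53=110101 popcount=4 -> KEEP
r=54=110110 popcount=4 -> KEEP
r=55=110111 popcount=5 -> skip
r=56=111000 popcount=3 -> skip
r=57=111001 popcount=4 -> KEEP
r=58=111010 popcount=4 -> KEEP
r=59=111011 popcount=5 -> skip
r=60=111100 popcount=4 -> KEEP
r=61=111101 popcount=5 -> skip
r=62=111110 popcount=5 -> skip
r=63=111111 popcount=6 -> skip
r=64=1000000 popcount=1 -> skip
r=65=1000001 popcount=2 -> skip
r=66=1000010 popcount=2 -> skip
r=67=1000011 popcount=3 -> skip
r=68=1000100 popcount=2 -> skip
r=69=1000101 popcount=3 -> skip
r=70=1000110 popcount=3 -> skip
r=71=1000111 popcount=4 -> KEEP
r=72=1001000 popcount=2 -> skip
r=73=1001001 popcount=3 -> skip
r=74=1001010 popcount=3 -> skip
r=75=1001011 popcount=4 -> KEEP
r=76=1001100 popcount=3 -> skip
r=77=1001101 popcount=4 -> KEEP
r=78=1001110 popcount=4 -> KEEP
r=79=1001111 popcount=5 -> skip
r=80=1010000 popcount=2 -> skip
r=81=1010001 popcount=3 -> skip
r=82=1010010 popcount=3 -> skip
r=83=1010011 popcount=4 -> KEEP
r=84=1010100 popcount=3 -> skip
r=85=1010101 popcount=4 -> KEEP
r=86=1010110 popcount=4 -> KEEP
r=87=1010111 popcount=5 -> skip
r=88=1011000 popcount=3 -> skip
r=89=1011001 popcount=4 -> KEEP
r=90=1011010 popcount=4 -> KEEP
r=91=1011011 popcount=5 -> skip
Kept rows: 51 53 54 57 58 60 71 75 77 78 83 85 86 89 90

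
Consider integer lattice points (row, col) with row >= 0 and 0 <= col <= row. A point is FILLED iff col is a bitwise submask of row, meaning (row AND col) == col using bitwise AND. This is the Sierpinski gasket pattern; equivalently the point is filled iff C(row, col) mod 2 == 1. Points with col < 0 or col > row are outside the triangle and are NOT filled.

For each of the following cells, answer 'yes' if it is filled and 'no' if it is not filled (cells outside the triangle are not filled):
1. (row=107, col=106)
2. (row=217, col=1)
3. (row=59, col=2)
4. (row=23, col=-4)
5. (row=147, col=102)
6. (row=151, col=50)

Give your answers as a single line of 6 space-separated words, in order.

(107,106): row=0b1101011, col=0b1101010, row AND col = 0b1101010 = 106; 106 == 106 -> filled
(217,1): row=0b11011001, col=0b1, row AND col = 0b1 = 1; 1 == 1 -> filled
(59,2): row=0b111011, col=0b10, row AND col = 0b10 = 2; 2 == 2 -> filled
(23,-4): col outside [0, 23] -> not filled
(147,102): row=0b10010011, col=0b1100110, row AND col = 0b10 = 2; 2 != 102 -> empty
(151,50): row=0b10010111, col=0b110010, row AND col = 0b10010 = 18; 18 != 50 -> empty

Answer: yes yes yes no no no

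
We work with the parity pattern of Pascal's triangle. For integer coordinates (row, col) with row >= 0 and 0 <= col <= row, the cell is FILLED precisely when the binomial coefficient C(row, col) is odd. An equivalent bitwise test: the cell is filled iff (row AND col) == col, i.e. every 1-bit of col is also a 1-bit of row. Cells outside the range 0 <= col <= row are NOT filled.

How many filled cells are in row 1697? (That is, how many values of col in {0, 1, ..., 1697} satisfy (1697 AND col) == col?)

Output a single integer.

1697 in binary = 11010100001
popcount(1697) = number of 1-bits in 11010100001 = 5
A col c satisfies (1697 AND c) == c iff every set bit of c is also set in 1697; each of the 5 set bits of 1697 can independently be on or off in c.
count = 2^5 = 32

Answer: 32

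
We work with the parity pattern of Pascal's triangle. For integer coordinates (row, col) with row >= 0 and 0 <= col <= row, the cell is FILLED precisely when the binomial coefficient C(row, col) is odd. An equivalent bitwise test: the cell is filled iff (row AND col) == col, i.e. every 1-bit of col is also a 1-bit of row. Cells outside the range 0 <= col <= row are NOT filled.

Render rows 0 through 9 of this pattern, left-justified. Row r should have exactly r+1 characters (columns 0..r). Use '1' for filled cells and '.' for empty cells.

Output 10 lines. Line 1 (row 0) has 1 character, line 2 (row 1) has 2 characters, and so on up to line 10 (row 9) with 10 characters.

r0=0: 1
r1=1: 11
r2=10: 1.1
r3=11: 1111
r4=100: 1...1
r5=101: 11..11
r6=110: 1.1.1.1
r7=111: 11111111
r8=1000: 1.......1
r9=1001: 11......11

Answer: 1
11
1.1
1111
1...1
11..11
1.1.1.1
11111111
1.......1
11......11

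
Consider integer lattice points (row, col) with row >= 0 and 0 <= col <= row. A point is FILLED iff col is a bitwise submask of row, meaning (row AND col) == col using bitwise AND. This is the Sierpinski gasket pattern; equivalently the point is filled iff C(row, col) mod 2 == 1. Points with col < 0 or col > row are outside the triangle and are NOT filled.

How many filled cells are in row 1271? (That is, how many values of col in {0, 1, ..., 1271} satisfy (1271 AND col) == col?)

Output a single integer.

Answer: 256

Derivation:
1271 in binary = 10011110111
popcount(1271) = number of 1-bits in 10011110111 = 8
A col c satisfies (1271 AND c) == c iff every set bit of c is also set in 1271; each of the 8 set bits of 1271 can independently be on or off in c.
count = 2^8 = 256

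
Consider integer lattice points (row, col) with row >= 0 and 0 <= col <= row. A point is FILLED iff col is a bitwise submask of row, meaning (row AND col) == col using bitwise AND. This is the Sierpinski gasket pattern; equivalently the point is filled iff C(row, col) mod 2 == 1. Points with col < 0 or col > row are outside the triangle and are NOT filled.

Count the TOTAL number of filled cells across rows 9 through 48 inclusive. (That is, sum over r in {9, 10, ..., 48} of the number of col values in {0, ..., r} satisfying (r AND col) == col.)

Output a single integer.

r9=1001 pc2: +4 =4
r10=1010 pc2: +4 =8
r11=1011 pc3: +8 =16
r12=1100 pc2: +4 =20
r13=1101 pc3: +8 =28
r14=1110 pc3: +8 =36
r15=1111 pc4: +16 =52
r16=10000 pc1: +2 =54
r17=10001 pc2: +4 =58
r18=10010 pc2: +4 =62
r19=10011 pc3: +8 =70
r20=10100 pc2: +4 =74
r21=10101 pc3: +8 =82
r22=10110 pc3: +8 =90
r23=10111 pc4: +16 =106
r24=11000 pc2: +4 =110
r25=11001 pc3: +8 =118
r26=11010 pc3: +8 =126
r27=11011 pc4: +16 =142
r28=11100 pc3: +8 =150
r29=11101 pc4: +16 =166
r30=11110 pc4: +16 =182
r31=11111 pc5: +32 =214
r32=100000 pc1: +2 =216
r33=100001 pc2: +4 =220
r34=100010 pc2: +4 =224
r35=100011 pc3: +8 =232
r36=100100 pc2: +4 =236
r37=100101 pc3: +8 =244
r38=100110 pc3: +8 =252
r39=100111 pc4: +16 =268
r40=101000 pc2: +4 =272
r41=101001 pc3: +8 =280
r42=101010 pc3: +8 =288
r43=101011 pc4: +16 =304
r44=101100 pc3: +8 =312
r45=101101 pc4: +16 =328
r46=101110 pc4: +16 =344
r47=101111 pc5: +32 =376
r48=110000 pc2: +4 =380

Answer: 380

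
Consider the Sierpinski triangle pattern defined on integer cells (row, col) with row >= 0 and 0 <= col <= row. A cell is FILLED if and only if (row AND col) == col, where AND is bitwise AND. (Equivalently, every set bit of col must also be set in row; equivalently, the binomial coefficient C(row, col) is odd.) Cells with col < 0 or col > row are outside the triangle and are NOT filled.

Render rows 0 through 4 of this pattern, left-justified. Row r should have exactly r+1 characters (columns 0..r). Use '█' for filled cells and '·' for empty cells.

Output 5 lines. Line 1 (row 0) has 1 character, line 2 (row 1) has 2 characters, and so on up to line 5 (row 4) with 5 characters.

Answer: █
██
█·█
████
█···█

Derivation:
r0=0: █
r1=1: ██
r2=10: █·█
r3=11: ████
r4=100: █···█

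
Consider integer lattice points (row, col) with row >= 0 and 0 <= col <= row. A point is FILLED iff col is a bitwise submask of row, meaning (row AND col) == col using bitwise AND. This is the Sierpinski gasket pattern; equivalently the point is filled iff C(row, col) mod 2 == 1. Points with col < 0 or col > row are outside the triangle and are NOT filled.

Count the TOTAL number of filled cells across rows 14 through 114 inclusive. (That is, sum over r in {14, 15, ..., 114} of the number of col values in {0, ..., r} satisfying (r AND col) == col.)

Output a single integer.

r14=1110 pc3: +8 =8
r15=1111 pc4: +16 =24
r16=10000 pc1: +2 =26
r17=10001 pc2: +4 =30
r18=10010 pc2: +4 =34
r19=10011 pc3: +8 =42
r20=10100 pc2: +4 =46
r21=10101 pc3: +8 =54
r22=10110 pc3: +8 =62
r23=10111 pc4: +16 =78
r24=11000 pc2: +4 =82
r25=11001 pc3: +8 =90
r26=11010 pc3: +8 =98
r27=11011 pc4: +16 =114
r28=11100 pc3: +8 =122
r29=11101 pc4: +16 =138
r30=11110 pc4: +16 =154
r31=11111 pc5: +32 =186
r32=100000 pc1: +2 =188
r33=100001 pc2: +4 =192
r34=100010 pc2: +4 =196
r35=100011 pc3: +8 =204
r36=100100 pc2: +4 =208
r37=100101 pc3: +8 =216
r38=100110 pc3: +8 =224
r39=100111 pc4: +16 =240
r40=101000 pc2: +4 =244
r41=101001 pc3: +8 =252
r42=101010 pc3: +8 =260
r43=101011 pc4: +16 =276
r44=101100 pc3: +8 =284
r45=101101 pc4: +16 =300
r46=101110 pc4: +16 =316
r47=101111 pc5: +32 =348
r48=110000 pc2: +4 =352
r49=110001 pc3: +8 =360
r50=110010 pc3: +8 =368
r51=110011 pc4: +16 =384
r52=110100 pc3: +8 =392
r53=110101 pc4: +16 =408
r54=110110 pc4: +16 =424
r55=110111 pc5: +32 =456
r56=111000 pc3: +8 =464
r57=111001 pc4: +16 =480
r58=111010 pc4: +16 =496
r59=111011 pc5: +32 =528
r60=111100 pc4: +16 =544
r61=111101 pc5: +32 =576
r62=111110 pc5: +32 =608
r63=111111 pc6: +64 =672
r64=1000000 pc1: +2 =674
r65=1000001 pc2: +4 =678
r66=1000010 pc2: +4 =682
r67=1000011 pc3: +8 =690
r68=1000100 pc2: +4 =694
r69=1000101 pc3: +8 =702
r70=1000110 pc3: +8 =710
r71=1000111 pc4: +16 =726
r72=1001000 pc2: +4 =730
r73=1001001 pc3: +8 =738
r74=1001010 pc3: +8 =746
r75=1001011 pc4: +16 =762
r76=1001100 pc3: +8 =770
r77=1001101 pc4: +16 =786
r78=1001110 pc4: +16 =802
r79=1001111 pc5: +32 =834
r80=1010000 pc2: +4 =838
r81=1010001 pc3: +8 =846
r82=1010010 pc3: +8 =854
r83=1010011 pc4: +16 =870
r84=1010100 pc3: +8 =878
r85=1010101 pc4: +16 =894
r86=1010110 pc4: +16 =910
r87=1010111 pc5: +32 =942
r88=1011000 pc3: +8 =950
r89=1011001 pc4: +16 =966
r90=1011010 pc4: +16 =982
r91=1011011 pc5: +32 =1014
r92=1011100 pc4: +16 =1030
r93=1011101 pc5: +32 =1062
r94=1011110 pc5: +32 =1094
r95=1011111 pc6: +64 =1158
r96=1100000 pc2: +4 =1162
r97=1100001 pc3: +8 =1170
r98=1100010 pc3: +8 =1178
r99=1100011 pc4: +16 =1194
r100=1100100 pc3: +8 =1202
r101=1100101 pc4: +16 =1218
r102=1100110 pc4: +16 =1234
r103=1100111 pc5: +32 =1266
r104=1101000 pc3: +8 =1274
r105=1101001 pc4: +16 =1290
r106=1101010 pc4: +16 =1306
r107=1101011 pc5: +32 =1338
r108=1101100 pc4: +16 =1354
r109=1101101 pc5: +32 =1386
r110=1101110 pc5: +32 =1418
r111=1101111 pc6: +64 =1482
r112=1110000 pc3: +8 =1490
r113=1110001 pc4: +16 =1506
r114=1110010 pc4: +16 =1522

Answer: 1522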